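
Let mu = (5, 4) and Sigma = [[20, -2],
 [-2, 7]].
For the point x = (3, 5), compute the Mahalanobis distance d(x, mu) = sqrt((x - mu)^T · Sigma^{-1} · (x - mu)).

Step 1 — centre the observation: (x - mu) = (-2, 1).

Step 2 — invert Sigma. det(Sigma) = 20·7 - (-2)² = 136.
  Sigma^{-1} = (1/det) · [[d, -b], [-b, a]] = [[0.0515, 0.0147],
 [0.0147, 0.1471]].

Step 3 — form the quadratic (x - mu)^T · Sigma^{-1} · (x - mu):
  Sigma^{-1} · (x - mu) = (-0.0882, 0.1176).
  (x - mu)^T · [Sigma^{-1} · (x - mu)] = (-2)·(-0.0882) + (1)·(0.1176) = 0.2941.

Step 4 — take square root: d = √(0.2941) ≈ 0.5423.

d(x, mu) = √(0.2941) ≈ 0.5423


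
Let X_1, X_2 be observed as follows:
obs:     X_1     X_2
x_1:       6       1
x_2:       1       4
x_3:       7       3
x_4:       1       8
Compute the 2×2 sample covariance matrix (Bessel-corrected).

Step 1 — column means:
  mean(X_1) = (6 + 1 + 7 + 1) / 4 = 15/4 = 3.75
  mean(X_2) = (1 + 4 + 3 + 8) / 4 = 16/4 = 4

Step 2 — sample covariance S[i,j] = (1/(n-1)) · Σ_k (x_{k,i} - mean_i) · (x_{k,j} - mean_j), with n-1 = 3.
  S[X_1,X_1] = ((2.25)·(2.25) + (-2.75)·(-2.75) + (3.25)·(3.25) + (-2.75)·(-2.75)) / 3 = 30.75/3 = 10.25
  S[X_1,X_2] = ((2.25)·(-3) + (-2.75)·(0) + (3.25)·(-1) + (-2.75)·(4)) / 3 = -21/3 = -7
  S[X_2,X_2] = ((-3)·(-3) + (0)·(0) + (-1)·(-1) + (4)·(4)) / 3 = 26/3 = 8.6667

S is symmetric (S[j,i] = S[i,j]). Assembling:

S = [[10.25, -7],
 [-7, 8.6667]]


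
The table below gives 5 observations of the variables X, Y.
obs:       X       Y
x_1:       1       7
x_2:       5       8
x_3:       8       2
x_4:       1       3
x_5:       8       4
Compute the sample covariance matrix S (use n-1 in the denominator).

Step 1 — column means:
  mean(X) = (1 + 5 + 8 + 1 + 8) / 5 = 23/5 = 4.6
  mean(Y) = (7 + 8 + 2 + 3 + 4) / 5 = 24/5 = 4.8

Step 2 — sample covariance S[i,j] = (1/(n-1)) · Σ_k (x_{k,i} - mean_i) · (x_{k,j} - mean_j), with n-1 = 4.
  S[X,X] = ((-3.6)·(-3.6) + (0.4)·(0.4) + (3.4)·(3.4) + (-3.6)·(-3.6) + (3.4)·(3.4)) / 4 = 49.2/4 = 12.3
  S[X,Y] = ((-3.6)·(2.2) + (0.4)·(3.2) + (3.4)·(-2.8) + (-3.6)·(-1.8) + (3.4)·(-0.8)) / 4 = -12.4/4 = -3.1
  S[Y,Y] = ((2.2)·(2.2) + (3.2)·(3.2) + (-2.8)·(-2.8) + (-1.8)·(-1.8) + (-0.8)·(-0.8)) / 4 = 26.8/4 = 6.7

S is symmetric (S[j,i] = S[i,j]). Assembling:

S = [[12.3, -3.1],
 [-3.1, 6.7]]


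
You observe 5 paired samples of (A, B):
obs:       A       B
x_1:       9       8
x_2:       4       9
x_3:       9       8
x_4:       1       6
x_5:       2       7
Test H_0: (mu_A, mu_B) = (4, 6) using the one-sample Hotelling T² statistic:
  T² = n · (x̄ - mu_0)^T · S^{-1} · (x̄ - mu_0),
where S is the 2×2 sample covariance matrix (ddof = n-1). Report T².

Step 1 — sample mean vector:
  mean(A) = (9 + 4 + 9 + 1 + 2) / 5 = 25/5 = 5
  mean(B) = (8 + 9 + 8 + 6 + 7) / 5 = 38/5 = 7.6
  x̄ = (5, 7.6),  deviation x̄ - mu_0 = (5, 7.6) - (4, 6) = (1, 1.6).

Step 2 — sample covariance matrix, S[i,j] = (1/(n-1)) · Σ_k (x_{k,i} - mean_i) · (x_{k,j} - mean_j), divisor n-1 = 4:
  S[A,A] = ((4)·(4) + (-1)·(-1) + (4)·(4) + (-4)·(-4) + (-3)·(-3)) / 4 = 58/4 = 14.5
  S[A,B] = ((4)·(0.4) + (-1)·(1.4) + (4)·(0.4) + (-4)·(-1.6) + (-3)·(-0.6)) / 4 = 10/4 = 2.5
  S[B,B] = ((0.4)·(0.4) + (1.4)·(1.4) + (0.4)·(0.4) + (-1.6)·(-1.6) + (-0.6)·(-0.6)) / 4 = 5.2/4 = 1.3
  S = [[14.5, 2.5],
 [2.5, 1.3]].

Step 3 — invert S. det(S) = 14.5·1.3 - (2.5)² = 12.6.
  S^{-1} = (1/det) · [[d, -b], [-b, a]] = [[0.1032, -0.1984],
 [-0.1984, 1.1508]].

Step 4 — quadratic form (x̄ - mu_0)^T · S^{-1} · (x̄ - mu_0):
  S^{-1} · (x̄ - mu_0) = (-0.2143, 1.6429),
  (x̄ - mu_0)^T · [...] = (1)·(-0.2143) + (1.6)·(1.6429) = 2.4143.

Step 5 — scale by n: T² = 5 · 2.4143 = 12.0714.

T² ≈ 12.0714


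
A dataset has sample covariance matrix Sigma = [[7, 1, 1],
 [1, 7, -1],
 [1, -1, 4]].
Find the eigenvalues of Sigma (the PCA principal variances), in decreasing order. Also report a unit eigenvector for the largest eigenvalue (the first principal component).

Step 1 — characteristic polynomial p(λ) = det(λI - Sigma) = λ³ - tr·λ² + c_1·λ - det, where tr = trace, c_1 = sum of the principal 2×2 minors, det = det(Sigma):
  tr = 7 + 7 + 4 = 18,
  c_1 = (7·7 - (1)²) + (7·4 - (1)²) + (7·4 - (-1)²) = 48 + 27 + 27 = 102,
  det = 7·(7·4 - (-1)²) - (1)·((1)·4 - (-1)·(1)) + (1)·((1)·(-1) - 7·(1)) = 7·(27) - (1)·(5) + (1)·(-8) = 176.
  So p(λ) = λ³ - 18λ² + 102λ - 176.
Step 2 — look for an integer root (rational root theorem: any rational root is an integer divisor of 176). Testing λ = 8:
  p(8) = 512 - 1152 + 816 - 176 = 0  ✓
  Dividing out (λ - 8): p(λ) = (λ - 8)(λ² - 10λ + 22).
Step 3 — remaining eigenvalues from the quadratic λ² - 10λ + 22 = 0:
  Δ = 10² - 4·22 = 100 - 88 = 12,  λ = (10 ± √12)/2 = (10 ± 3.4641)/2 ≈ 6.7321 or 3.2679.
  Sorted: λ_1 = 8,  λ_2 = 6.7321,  λ_3 = 3.2679  (check: sum = 18 = tr ✓).

Step 4 — unit eigenvector for λ_1 = 8: v spans the null space of (Sigma - λ_1 I), whose rows are
  r_1 = (-1, 1, 1),  r_2 = (1, -1, -1),  r_3 = (1, -1, -4).
  v is orthogonal to every row, so take v ∝ r_1 × r_3 = ((1)·(-4) - (1)·(-1), (1)·(1) - (-1)·(-4), (-1)·(-1) - (1)·(1)) = (-3, -3, 0).
  Rescale (divide by 3; multiply by -1 so the first nonzero entry is positive): u = (1, 1, 0).
  ||u|| = √((1)² + (1)² + (0)²) = √(2) ≈ 1.4142,  v_1 = u/||u|| ≈ (0.7071, 0.7071, 0) (||v_1|| = 1).

λ_1 = 8,  λ_2 = 6.7321,  λ_3 = 3.2679;  v_1 ≈ (0.7071, 0.7071, 0)


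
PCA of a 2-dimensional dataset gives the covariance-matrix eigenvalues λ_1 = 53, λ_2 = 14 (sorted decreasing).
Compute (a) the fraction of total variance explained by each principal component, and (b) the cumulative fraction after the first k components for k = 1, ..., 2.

Step 1 — total variance = trace(Sigma) = Σ λ_i = 53 + 14 = 67.

Step 2 — fraction explained by component i = λ_i / Σ λ:
  PC1: 53/67 = 0.791
  PC2: 14/67 = 0.209

Step 3 — cumulative fraction after k components = (λ_1 + ... + λ_k) / Σ λ:
  k = 1: 53/67 = 0.791
  k = 2: (53 + 14)/67 = 67/67 = 1

Summary (fraction, with percent):

explained: PC1 0.791 (79.1%), PC2 0.209 (20.9%);  cumulative: 0.791, 1


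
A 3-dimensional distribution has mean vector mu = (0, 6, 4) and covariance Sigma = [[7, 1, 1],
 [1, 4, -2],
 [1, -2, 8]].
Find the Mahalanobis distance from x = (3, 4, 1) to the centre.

Step 1 — centre the observation: (x - mu) = (3, -2, -3).

Step 2 — invert Sigma (cofactor / det for 3×3, or solve directly):
  Sigma^{-1} = [[0.1556, -0.0556, -0.0333],
 [-0.0556, 0.3056, 0.0833],
 [-0.0333, 0.0833, 0.15]].

Step 3 — form the quadratic (x - mu)^T · Sigma^{-1} · (x - mu):
  Sigma^{-1} · (x - mu) = (0.6778, -1.0278, -0.7167).
  (x - mu)^T · [Sigma^{-1} · (x - mu)] = (3)·(0.6778) + (-2)·(-1.0278) + (-3)·(-0.7167) = 6.2389.

Step 4 — take square root: d = √(6.2389) ≈ 2.4978.

d(x, mu) = √(6.2389) ≈ 2.4978


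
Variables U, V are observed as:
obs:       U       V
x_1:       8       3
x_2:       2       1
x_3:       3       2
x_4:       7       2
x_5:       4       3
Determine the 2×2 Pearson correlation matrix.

Step 1 — column means:
  mean(U) = (8 + 2 + 3 + 7 + 4) / 5 = 24/5 = 4.8
  mean(V) = (3 + 1 + 2 + 2 + 3) / 5 = 11/5 = 2.2

Step 2 — sample variances and covariances s[i,j] = (1/(n-1)) · Σ_k (x_{k,i} - mean_i) · (x_{k,j} - mean_j), with n-1 = 4:
  s[U,U] = ((3.2)·(3.2) + (-2.8)·(-2.8) + (-1.8)·(-1.8) + (2.2)·(2.2) + (-0.8)·(-0.8)) / 4 = 26.8/4 = 6.7
  s[U,V] = ((3.2)·(0.8) + (-2.8)·(-1.2) + (-1.8)·(-0.2) + (2.2)·(-0.2) + (-0.8)·(0.8)) / 4 = 5.2/4 = 1.3
  s[V,V] = ((0.8)·(0.8) + (-1.2)·(-1.2) + (-0.2)·(-0.2) + (-0.2)·(-0.2) + (0.8)·(0.8)) / 4 = 2.8/4 = 0.7
  Sample standard deviations s_i = √(s[i,i]):
  s(U) = √(6.7) = 2.5884
  s(V) = √(0.7) = 0.8367

Step 3 — r_{ij} = s_{ij} / (s_i · s_j):
  r[U,U] = 1 (diagonal).
  r[U,V] = 1.3 / (2.5884 · 0.8367) = 1.3 / 2.1656 = 0.6003
  r[V,V] = 1 (diagonal).

R is symmetric with unit diagonal. Assembling:

R = [[1, 0.6003],
 [0.6003, 1]]


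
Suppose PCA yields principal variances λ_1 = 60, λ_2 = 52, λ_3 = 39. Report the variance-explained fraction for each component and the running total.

Step 1 — total variance = trace(Sigma) = Σ λ_i = 60 + 52 + 39 = 151.

Step 2 — fraction explained by component i = λ_i / Σ λ:
  PC1: 60/151 = 0.3974
  PC2: 52/151 = 0.3444
  PC3: 39/151 = 0.2583

Step 3 — cumulative fraction after k components = (λ_1 + ... + λ_k) / Σ λ:
  k = 1: 60/151 = 0.3974
  k = 2: (60 + 52)/151 = 112/151 = 0.7417
  k = 3: (60 + 52 + 39)/151 = 151/151 = 1

Summary (fraction, with percent):

explained: PC1 0.3974 (39.74%), PC2 0.3444 (34.44%), PC3 0.2583 (25.83%);  cumulative: 0.3974, 0.7417, 1


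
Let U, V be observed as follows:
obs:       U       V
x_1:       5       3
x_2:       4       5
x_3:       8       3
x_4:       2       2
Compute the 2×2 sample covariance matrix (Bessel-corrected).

Step 1 — column means:
  mean(U) = (5 + 4 + 8 + 2) / 4 = 19/4 = 4.75
  mean(V) = (3 + 5 + 3 + 2) / 4 = 13/4 = 3.25

Step 2 — sample covariance S[i,j] = (1/(n-1)) · Σ_k (x_{k,i} - mean_i) · (x_{k,j} - mean_j), with n-1 = 3.
  S[U,U] = ((0.25)·(0.25) + (-0.75)·(-0.75) + (3.25)·(3.25) + (-2.75)·(-2.75)) / 3 = 18.75/3 = 6.25
  S[U,V] = ((0.25)·(-0.25) + (-0.75)·(1.75) + (3.25)·(-0.25) + (-2.75)·(-1.25)) / 3 = 1.25/3 = 0.4167
  S[V,V] = ((-0.25)·(-0.25) + (1.75)·(1.75) + (-0.25)·(-0.25) + (-1.25)·(-1.25)) / 3 = 4.75/3 = 1.5833

S is symmetric (S[j,i] = S[i,j]). Assembling:

S = [[6.25, 0.4167],
 [0.4167, 1.5833]]


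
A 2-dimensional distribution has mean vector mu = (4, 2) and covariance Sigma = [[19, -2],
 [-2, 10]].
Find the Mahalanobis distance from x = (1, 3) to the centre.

Step 1 — centre the observation: (x - mu) = (-3, 1).

Step 2 — invert Sigma. det(Sigma) = 19·10 - (-2)² = 186.
  Sigma^{-1} = (1/det) · [[d, -b], [-b, a]] = [[0.0538, 0.0108],
 [0.0108, 0.1022]].

Step 3 — form the quadratic (x - mu)^T · Sigma^{-1} · (x - mu):
  Sigma^{-1} · (x - mu) = (-0.1505, 0.0699).
  (x - mu)^T · [Sigma^{-1} · (x - mu)] = (-3)·(-0.1505) + (1)·(0.0699) = 0.5215.

Step 4 — take square root: d = √(0.5215) ≈ 0.7222.

d(x, mu) = √(0.5215) ≈ 0.7222


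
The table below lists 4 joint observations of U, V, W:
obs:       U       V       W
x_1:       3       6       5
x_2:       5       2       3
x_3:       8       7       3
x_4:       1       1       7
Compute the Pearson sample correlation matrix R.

Step 1 — column means:
  mean(U) = (3 + 5 + 8 + 1) / 4 = 17/4 = 4.25
  mean(V) = (6 + 2 + 7 + 1) / 4 = 16/4 = 4
  mean(W) = (5 + 3 + 3 + 7) / 4 = 18/4 = 4.5

Step 2 — sample variances and covariances s[i,j] = (1/(n-1)) · Σ_k (x_{k,i} - mean_i) · (x_{k,j} - mean_j), with n-1 = 3:
  s[U,U] = ((-1.25)·(-1.25) + (0.75)·(0.75) + (3.75)·(3.75) + (-3.25)·(-3.25)) / 3 = 26.75/3 = 8.9167
  s[U,V] = ((-1.25)·(2) + (0.75)·(-2) + (3.75)·(3) + (-3.25)·(-3)) / 3 = 17/3 = 5.6667
  s[U,W] = ((-1.25)·(0.5) + (0.75)·(-1.5) + (3.75)·(-1.5) + (-3.25)·(2.5)) / 3 = -15.5/3 = -5.1667
  s[V,V] = ((2)·(2) + (-2)·(-2) + (3)·(3) + (-3)·(-3)) / 3 = 26/3 = 8.6667
  s[V,W] = ((2)·(0.5) + (-2)·(-1.5) + (3)·(-1.5) + (-3)·(2.5)) / 3 = -8/3 = -2.6667
  s[W,W] = ((0.5)·(0.5) + (-1.5)·(-1.5) + (-1.5)·(-1.5) + (2.5)·(2.5)) / 3 = 11/3 = 3.6667
  Sample standard deviations s_i = √(s[i,i]):
  s(U) = √(8.9167) = 2.9861
  s(V) = √(8.6667) = 2.9439
  s(W) = √(3.6667) = 1.9149

Step 3 — r_{ij} = s_{ij} / (s_i · s_j):
  r[U,U] = 1 (diagonal).
  r[U,V] = 5.6667 / (2.9861 · 2.9439) = 5.6667 / 8.7908 = 0.6446
  r[U,W] = -5.1667 / (2.9861 · 1.9149) = -5.1667 / 5.7179 = -0.9036
  r[V,V] = 1 (diagonal).
  r[V,W] = -2.6667 / (2.9439 · 1.9149) = -2.6667 / 5.6372 = -0.473
  r[W,W] = 1 (diagonal).

R is symmetric with unit diagonal. Assembling:

R = [[1, 0.6446, -0.9036],
 [0.6446, 1, -0.473],
 [-0.9036, -0.473, 1]]


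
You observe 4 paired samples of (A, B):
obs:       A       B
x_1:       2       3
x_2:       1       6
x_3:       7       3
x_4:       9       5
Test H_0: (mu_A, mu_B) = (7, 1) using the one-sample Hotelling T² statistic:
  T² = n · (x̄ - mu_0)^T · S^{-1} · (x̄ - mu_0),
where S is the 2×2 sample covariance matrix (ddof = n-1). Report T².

Step 1 — sample mean vector:
  mean(A) = (2 + 1 + 7 + 9) / 4 = 19/4 = 4.75
  mean(B) = (3 + 6 + 3 + 5) / 4 = 17/4 = 4.25
  x̄ = (4.75, 4.25),  deviation x̄ - mu_0 = (4.75, 4.25) - (7, 1) = (-2.25, 3.25).

Step 2 — sample covariance matrix, S[i,j] = (1/(n-1)) · Σ_k (x_{k,i} - mean_i) · (x_{k,j} - mean_j), divisor n-1 = 3:
  S[A,A] = ((-2.75)·(-2.75) + (-3.75)·(-3.75) + (2.25)·(2.25) + (4.25)·(4.25)) / 3 = 44.75/3 = 14.9167
  S[A,B] = ((-2.75)·(-1.25) + (-3.75)·(1.75) + (2.25)·(-1.25) + (4.25)·(0.75)) / 3 = -2.75/3 = -0.9167
  S[B,B] = ((-1.25)·(-1.25) + (1.75)·(1.75) + (-1.25)·(-1.25) + (0.75)·(0.75)) / 3 = 6.75/3 = 2.25
  S = [[14.9167, -0.9167],
 [-0.9167, 2.25]].

Step 3 — invert S. det(S) = 14.9167·2.25 - (-0.9167)² = 32.7222.
  S^{-1} = (1/det) · [[d, -b], [-b, a]] = [[0.0688, 0.028],
 [0.028, 0.4559]].

Step 4 — quadratic form (x̄ - mu_0)^T · S^{-1} · (x̄ - mu_0):
  S^{-1} · (x̄ - mu_0) = (-0.0637, 1.4185),
  (x̄ - mu_0)^T · [...] = (-2.25)·(-0.0637) + (3.25)·(1.4185) = 4.7534.

Step 5 — scale by n: T² = 4 · 4.7534 = 19.0136.

T² ≈ 19.0136


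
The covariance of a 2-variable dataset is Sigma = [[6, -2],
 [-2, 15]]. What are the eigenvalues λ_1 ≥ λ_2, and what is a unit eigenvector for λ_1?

Step 1 — characteristic polynomial of 2×2 Sigma:
  det(Sigma - λI) = λ² - trace · λ + det = 0.
  trace = 6 + 15 = 21, det = 6·15 - (-2)² = 86.
Step 2 — discriminant:
  Δ = trace² - 4·det = 441 - 344 = 97.
Step 3 — eigenvalues:
  λ = (trace ± √Δ)/2 = (21 ± 9.8489)/2,
  λ_1 = 15.4244,  λ_2 = 5.5756.

Step 4 — unit eigenvector for λ_1: solve (Sigma - λ_1 I)v = 0. First row:
  (6 - 15.4244)·v_x + (-2)·v_y = 0, i.e. (-9.4244)·v_x + (-2)·v_y = 0,
  so v ∝ (b, λ_1 - a) = (-2, 9.4244); multiply by -1 so the first entry is positive: u = (2, -9.4244).
  ||u|| = √((2)² + (-9.4244)²) = √(92.8199) ≈ 9.6343,
  v_1 = u/||u|| ≈ (0.2076, -0.9782) (||v_1|| = 1).

λ_1 = 15.4244,  λ_2 = 5.5756;  v_1 ≈ (0.2076, -0.9782)


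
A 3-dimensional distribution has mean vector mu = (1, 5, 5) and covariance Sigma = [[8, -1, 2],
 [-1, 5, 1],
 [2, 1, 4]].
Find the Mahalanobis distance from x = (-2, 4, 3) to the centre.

Step 1 — centre the observation: (x - mu) = (-3, -1, -2).

Step 2 — invert Sigma (cofactor / det for 3×3, or solve directly):
  Sigma^{-1} = [[0.1532, 0.0484, -0.0887],
 [0.0484, 0.2258, -0.0806],
 [-0.0887, -0.0806, 0.3145]].

Step 3 — form the quadratic (x - mu)^T · Sigma^{-1} · (x - mu):
  Sigma^{-1} · (x - mu) = (-0.3306, -0.2097, -0.2823).
  (x - mu)^T · [Sigma^{-1} · (x - mu)] = (-3)·(-0.3306) + (-1)·(-0.2097) + (-2)·(-0.2823) = 1.7661.

Step 4 — take square root: d = √(1.7661) ≈ 1.329.

d(x, mu) = √(1.7661) ≈ 1.329


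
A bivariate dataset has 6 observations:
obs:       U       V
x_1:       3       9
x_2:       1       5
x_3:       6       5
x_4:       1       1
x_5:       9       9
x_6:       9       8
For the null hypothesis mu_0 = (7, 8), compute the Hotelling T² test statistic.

Step 1 — sample mean vector:
  mean(U) = (3 + 1 + 6 + 1 + 9 + 9) / 6 = 29/6 = 4.8333
  mean(V) = (9 + 5 + 5 + 1 + 9 + 8) / 6 = 37/6 = 6.1667
  x̄ = (4.8333, 6.1667),  deviation x̄ - mu_0 = (4.8333, 6.1667) - (7, 8) = (-2.1667, -1.8333).

Step 2 — sample covariance matrix, S[i,j] = (1/(n-1)) · Σ_k (x_{k,i} - mean_i) · (x_{k,j} - mean_j), divisor n-1 = 5:
  S[U,U] = ((-1.8333)·(-1.8333) + (-3.8333)·(-3.8333) + (1.1667)·(1.1667) + (-3.8333)·(-3.8333) + (4.1667)·(4.1667) + (4.1667)·(4.1667)) / 5 = 68.8333/5 = 13.7667
  S[U,V] = ((-1.8333)·(2.8333) + (-3.8333)·(-1.1667) + (1.1667)·(-1.1667) + (-3.8333)·(-5.1667) + (4.1667)·(2.8333) + (4.1667)·(1.8333)) / 5 = 37.1667/5 = 7.4333
  S[V,V] = ((2.8333)·(2.8333) + (-1.1667)·(-1.1667) + (-1.1667)·(-1.1667) + (-5.1667)·(-5.1667) + (2.8333)·(2.8333) + (1.8333)·(1.8333)) / 5 = 48.8333/5 = 9.7667
  S = [[13.7667, 7.4333],
 [7.4333, 9.7667]].

Step 3 — invert S. det(S) = 13.7667·9.7667 - (7.4333)² = 79.2.
  S^{-1} = (1/det) · [[d, -b], [-b, a]] = [[0.1233, -0.0939],
 [-0.0939, 0.1738]].

Step 4 — quadratic form (x̄ - mu_0)^T · S^{-1} · (x̄ - mu_0):
  S^{-1} · (x̄ - mu_0) = (-0.0951, -0.1153),
  (x̄ - mu_0)^T · [...] = (-2.1667)·(-0.0951) + (-1.8333)·(-0.1153) = 0.4175.

Step 5 — scale by n: T² = 6 · 0.4175 = 2.5051.

T² ≈ 2.5051


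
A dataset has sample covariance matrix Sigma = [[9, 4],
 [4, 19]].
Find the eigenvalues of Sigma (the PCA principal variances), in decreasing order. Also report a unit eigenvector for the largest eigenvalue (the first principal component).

Step 1 — characteristic polynomial of 2×2 Sigma:
  det(Sigma - λI) = λ² - trace · λ + det = 0.
  trace = 9 + 19 = 28, det = 9·19 - (4)² = 155.
Step 2 — discriminant:
  Δ = trace² - 4·det = 784 - 620 = 164.
Step 3 — eigenvalues:
  λ = (trace ± √Δ)/2 = (28 ± 12.8062)/2,
  λ_1 = 20.4031,  λ_2 = 7.5969.

Step 4 — unit eigenvector for λ_1: solve (Sigma - λ_1 I)v = 0. First row:
  (9 - 20.4031)·v_x + (4)·v_y = 0, i.e. (-11.4031)·v_x + (4)·v_y = 0,
  so v ∝ (b, λ_1 - a) = (4, 11.4031) = u.
  ||u|| = √((4)² + (11.4031)²) = √(146.0312) ≈ 12.0843,
  v_1 = u/||u|| ≈ (0.331, 0.9436) (||v_1|| = 1).

λ_1 = 20.4031,  λ_2 = 7.5969;  v_1 ≈ (0.331, 0.9436)


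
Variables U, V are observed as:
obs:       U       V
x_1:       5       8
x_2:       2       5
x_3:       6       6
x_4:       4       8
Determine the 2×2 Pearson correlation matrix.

Step 1 — column means:
  mean(U) = (5 + 2 + 6 + 4) / 4 = 17/4 = 4.25
  mean(V) = (8 + 5 + 6 + 8) / 4 = 27/4 = 6.75

Step 2 — sample variances and covariances s[i,j] = (1/(n-1)) · Σ_k (x_{k,i} - mean_i) · (x_{k,j} - mean_j), with n-1 = 3:
  s[U,U] = ((0.75)·(0.75) + (-2.25)·(-2.25) + (1.75)·(1.75) + (-0.25)·(-0.25)) / 3 = 8.75/3 = 2.9167
  s[U,V] = ((0.75)·(1.25) + (-2.25)·(-1.75) + (1.75)·(-0.75) + (-0.25)·(1.25)) / 3 = 3.25/3 = 1.0833
  s[V,V] = ((1.25)·(1.25) + (-1.75)·(-1.75) + (-0.75)·(-0.75) + (1.25)·(1.25)) / 3 = 6.75/3 = 2.25
  Sample standard deviations s_i = √(s[i,i]):
  s(U) = √(2.9167) = 1.7078
  s(V) = √(2.25) = 1.5

Step 3 — r_{ij} = s_{ij} / (s_i · s_j):
  r[U,U] = 1 (diagonal).
  r[U,V] = 1.0833 / (1.7078 · 1.5) = 1.0833 / 2.5617 = 0.4229
  r[V,V] = 1 (diagonal).

R is symmetric with unit diagonal. Assembling:

R = [[1, 0.4229],
 [0.4229, 1]]


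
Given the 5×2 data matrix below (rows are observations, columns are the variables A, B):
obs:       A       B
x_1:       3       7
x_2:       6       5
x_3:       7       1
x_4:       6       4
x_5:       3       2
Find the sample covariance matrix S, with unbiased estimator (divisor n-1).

Step 1 — column means:
  mean(A) = (3 + 6 + 7 + 6 + 3) / 5 = 25/5 = 5
  mean(B) = (7 + 5 + 1 + 4 + 2) / 5 = 19/5 = 3.8

Step 2 — sample covariance S[i,j] = (1/(n-1)) · Σ_k (x_{k,i} - mean_i) · (x_{k,j} - mean_j), with n-1 = 4.
  S[A,A] = ((-2)·(-2) + (1)·(1) + (2)·(2) + (1)·(1) + (-2)·(-2)) / 4 = 14/4 = 3.5
  S[A,B] = ((-2)·(3.2) + (1)·(1.2) + (2)·(-2.8) + (1)·(0.2) + (-2)·(-1.8)) / 4 = -7/4 = -1.75
  S[B,B] = ((3.2)·(3.2) + (1.2)·(1.2) + (-2.8)·(-2.8) + (0.2)·(0.2) + (-1.8)·(-1.8)) / 4 = 22.8/4 = 5.7

S is symmetric (S[j,i] = S[i,j]). Assembling:

S = [[3.5, -1.75],
 [-1.75, 5.7]]


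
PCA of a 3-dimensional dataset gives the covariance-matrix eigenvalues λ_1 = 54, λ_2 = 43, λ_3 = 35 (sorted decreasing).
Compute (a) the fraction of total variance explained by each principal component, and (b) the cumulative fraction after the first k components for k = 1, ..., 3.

Step 1 — total variance = trace(Sigma) = Σ λ_i = 54 + 43 + 35 = 132.

Step 2 — fraction explained by component i = λ_i / Σ λ:
  PC1: 54/132 = 0.4091
  PC2: 43/132 = 0.3258
  PC3: 35/132 = 0.2652

Step 3 — cumulative fraction after k components = (λ_1 + ... + λ_k) / Σ λ:
  k = 1: 54/132 = 0.4091
  k = 2: (54 + 43)/132 = 97/132 = 0.7348
  k = 3: (54 + 43 + 35)/132 = 132/132 = 1

Summary (fraction, with percent):

explained: PC1 0.4091 (40.91%), PC2 0.3258 (32.58%), PC3 0.2652 (26.52%);  cumulative: 0.4091, 0.7348, 1


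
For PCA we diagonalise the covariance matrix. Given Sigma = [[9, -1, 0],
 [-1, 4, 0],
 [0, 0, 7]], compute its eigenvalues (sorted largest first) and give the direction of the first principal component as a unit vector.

Step 1 — characteristic polynomial p(λ) = det(λI - Sigma) = λ³ - tr·λ² + c_1·λ - det, where tr = trace, c_1 = sum of the principal 2×2 minors, det = det(Sigma):
  tr = 9 + 4 + 7 = 20,
  c_1 = (9·4 - (-1)²) + (9·7 - (0)²) + (4·7 - (0)²) = 35 + 63 + 28 = 126,
  det = 9·(4·7 - (0)²) - (-1)·((-1)·7 - (0)·(0)) + (0)·((-1)·(0) - 4·(0)) = 9·(28) - (-1)·(-7) + (0)·(0) = 245.
  So p(λ) = λ³ - 20λ² + 126λ - 245.
Step 2 — look for an integer root (rational root theorem: any rational root is an integer divisor of 245). Testing λ = 7:
  p(7) = 343 - 980 + 882 - 245 = 0  ✓
  Dividing out (λ - 7): p(λ) = (λ - 7)(λ² - 13λ + 35).
Step 3 — remaining eigenvalues from the quadratic λ² - 13λ + 35 = 0:
  Δ = 13² - 4·35 = 169 - 140 = 29,  λ = (13 ± √29)/2 = (13 ± 5.3852)/2 ≈ 9.1926 or 3.8074.
  Sorted: λ_1 = 9.1926,  λ_2 = 7,  λ_3 = 3.8074  (check: sum = 20 = tr ✓).

Step 4 — unit eigenvector for λ_1 ≈ 9.1926: v spans the null space of (Sigma - λ_1 I), whose rows are
  r_1 = (-0.1926, -1, 0),  r_2 = (-1, -5.1926, 0),  r_3 = (0, 0, -2.1926).
  v is orthogonal to every row, so take v ∝ r_1 × r_3 = ((-1)·(-2.1926) - (0)·(0), (0)·(0) - (-0.1926)·(-2.1926), (-0.1926)·(0) - (-1)·(0)) ≈ (2.1926, -0.4223, 0).
  Let u = (2.1926, -0.4223, 0).
  ||u|| = √((2.1926)² + (-0.4223)² + (0)²) = √(4.9857) ≈ 2.2329,  v_1 = u/||u|| ≈ (0.982, -0.1891, 0) (||v_1|| = 1).

λ_1 = 9.1926,  λ_2 = 7,  λ_3 = 3.8074;  v_1 ≈ (0.982, -0.1891, 0)


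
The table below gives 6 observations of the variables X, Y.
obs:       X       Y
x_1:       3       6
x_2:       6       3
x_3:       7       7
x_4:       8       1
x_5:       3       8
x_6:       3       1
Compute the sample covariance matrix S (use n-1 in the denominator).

Step 1 — column means:
  mean(X) = (3 + 6 + 7 + 8 + 3 + 3) / 6 = 30/6 = 5
  mean(Y) = (6 + 3 + 7 + 1 + 8 + 1) / 6 = 26/6 = 4.3333

Step 2 — sample covariance S[i,j] = (1/(n-1)) · Σ_k (x_{k,i} - mean_i) · (x_{k,j} - mean_j), with n-1 = 5.
  S[X,X] = ((-2)·(-2) + (1)·(1) + (2)·(2) + (3)·(3) + (-2)·(-2) + (-2)·(-2)) / 5 = 26/5 = 5.2
  S[X,Y] = ((-2)·(1.6667) + (1)·(-1.3333) + (2)·(2.6667) + (3)·(-3.3333) + (-2)·(3.6667) + (-2)·(-3.3333)) / 5 = -10/5 = -2
  S[Y,Y] = ((1.6667)·(1.6667) + (-1.3333)·(-1.3333) + (2.6667)·(2.6667) + (-3.3333)·(-3.3333) + (3.6667)·(3.6667) + (-3.3333)·(-3.3333)) / 5 = 47.3333/5 = 9.4667

S is symmetric (S[j,i] = S[i,j]). Assembling:

S = [[5.2, -2],
 [-2, 9.4667]]


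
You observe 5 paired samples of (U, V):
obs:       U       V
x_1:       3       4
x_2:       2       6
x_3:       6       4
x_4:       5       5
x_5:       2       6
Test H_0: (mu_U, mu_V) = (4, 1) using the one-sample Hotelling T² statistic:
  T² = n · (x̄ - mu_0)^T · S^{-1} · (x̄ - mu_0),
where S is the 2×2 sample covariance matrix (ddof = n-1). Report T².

Step 1 — sample mean vector:
  mean(U) = (3 + 2 + 6 + 5 + 2) / 5 = 18/5 = 3.6
  mean(V) = (4 + 6 + 4 + 5 + 6) / 5 = 25/5 = 5
  x̄ = (3.6, 5),  deviation x̄ - mu_0 = (3.6, 5) - (4, 1) = (-0.4, 4).

Step 2 — sample covariance matrix, S[i,j] = (1/(n-1)) · Σ_k (x_{k,i} - mean_i) · (x_{k,j} - mean_j), divisor n-1 = 4:
  S[U,U] = ((-0.6)·(-0.6) + (-1.6)·(-1.6) + (2.4)·(2.4) + (1.4)·(1.4) + (-1.6)·(-1.6)) / 4 = 13.2/4 = 3.3
  S[U,V] = ((-0.6)·(-1) + (-1.6)·(1) + (2.4)·(-1) + (1.4)·(0) + (-1.6)·(1)) / 4 = -5/4 = -1.25
  S[V,V] = ((-1)·(-1) + (1)·(1) + (-1)·(-1) + (0)·(0) + (1)·(1)) / 4 = 4/4 = 1
  S = [[3.3, -1.25],
 [-1.25, 1]].

Step 3 — invert S. det(S) = 3.3·1 - (-1.25)² = 1.7375.
  S^{-1} = (1/det) · [[d, -b], [-b, a]] = [[0.5755, 0.7194],
 [0.7194, 1.8993]].

Step 4 — quadratic form (x̄ - mu_0)^T · S^{-1} · (x̄ - mu_0):
  S^{-1} · (x̄ - mu_0) = (2.6475, 7.3094),
  (x̄ - mu_0)^T · [...] = (-0.4)·(2.6475) + (4)·(7.3094) = 28.1784.

Step 5 — scale by n: T² = 5 · 28.1784 = 140.8921.

T² ≈ 140.8921


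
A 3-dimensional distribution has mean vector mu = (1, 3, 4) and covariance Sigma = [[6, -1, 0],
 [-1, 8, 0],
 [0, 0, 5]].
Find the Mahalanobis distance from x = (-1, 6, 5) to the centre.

Step 1 — centre the observation: (x - mu) = (-2, 3, 1).

Step 2 — invert Sigma (cofactor / det for 3×3, or solve directly):
  Sigma^{-1} = [[0.1702, 0.0213, 0],
 [0.0213, 0.1277, 0],
 [0, 0, 0.2]].

Step 3 — form the quadratic (x - mu)^T · Sigma^{-1} · (x - mu):
  Sigma^{-1} · (x - mu) = (-0.2766, 0.3404, 0.2).
  (x - mu)^T · [Sigma^{-1} · (x - mu)] = (-2)·(-0.2766) + (3)·(0.3404) + (1)·(0.2) = 1.7745.

Step 4 — take square root: d = √(1.7745) ≈ 1.3321.

d(x, mu) = √(1.7745) ≈ 1.3321


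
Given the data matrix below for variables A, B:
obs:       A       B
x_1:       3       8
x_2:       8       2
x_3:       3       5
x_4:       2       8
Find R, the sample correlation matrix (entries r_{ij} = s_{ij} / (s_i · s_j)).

Step 1 — column means:
  mean(A) = (3 + 8 + 3 + 2) / 4 = 16/4 = 4
  mean(B) = (8 + 2 + 5 + 8) / 4 = 23/4 = 5.75

Step 2 — sample variances and covariances s[i,j] = (1/(n-1)) · Σ_k (x_{k,i} - mean_i) · (x_{k,j} - mean_j), with n-1 = 3:
  s[A,A] = ((-1)·(-1) + (4)·(4) + (-1)·(-1) + (-2)·(-2)) / 3 = 22/3 = 7.3333
  s[A,B] = ((-1)·(2.25) + (4)·(-3.75) + (-1)·(-0.75) + (-2)·(2.25)) / 3 = -21/3 = -7
  s[B,B] = ((2.25)·(2.25) + (-3.75)·(-3.75) + (-0.75)·(-0.75) + (2.25)·(2.25)) / 3 = 24.75/3 = 8.25
  Sample standard deviations s_i = √(s[i,i]):
  s(A) = √(7.3333) = 2.708
  s(B) = √(8.25) = 2.8723

Step 3 — r_{ij} = s_{ij} / (s_i · s_j):
  r[A,A] = 1 (diagonal).
  r[A,B] = -7 / (2.708 · 2.8723) = -7 / 7.7782 = -0.9
  r[B,B] = 1 (diagonal).

R is symmetric with unit diagonal. Assembling:

R = [[1, -0.9],
 [-0.9, 1]]


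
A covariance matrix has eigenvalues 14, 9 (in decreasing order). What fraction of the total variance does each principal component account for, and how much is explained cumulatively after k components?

Step 1 — total variance = trace(Sigma) = Σ λ_i = 14 + 9 = 23.

Step 2 — fraction explained by component i = λ_i / Σ λ:
  PC1: 14/23 = 0.6087
  PC2: 9/23 = 0.3913

Step 3 — cumulative fraction after k components = (λ_1 + ... + λ_k) / Σ λ:
  k = 1: 14/23 = 0.6087
  k = 2: (14 + 9)/23 = 23/23 = 1

Summary (fraction, with percent):

explained: PC1 0.6087 (60.87%), PC2 0.3913 (39.13%);  cumulative: 0.6087, 1


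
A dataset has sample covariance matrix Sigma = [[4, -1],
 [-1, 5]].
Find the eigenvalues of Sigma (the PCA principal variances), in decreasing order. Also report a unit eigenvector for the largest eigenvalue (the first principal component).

Step 1 — characteristic polynomial of 2×2 Sigma:
  det(Sigma - λI) = λ² - trace · λ + det = 0.
  trace = 4 + 5 = 9, det = 4·5 - (-1)² = 19.
Step 2 — discriminant:
  Δ = trace² - 4·det = 81 - 76 = 5.
Step 3 — eigenvalues:
  λ = (trace ± √Δ)/2 = (9 ± 2.2361)/2,
  λ_1 = 5.618,  λ_2 = 3.382.

Step 4 — unit eigenvector for λ_1: solve (Sigma - λ_1 I)v = 0. First row:
  (4 - 5.618)·v_x + (-1)·v_y = 0, i.e. (-1.618)·v_x + (-1)·v_y = 0,
  so v ∝ (b, λ_1 - a) = (-1, 1.618); multiply by -1 so the first entry is positive: u = (1, -1.618).
  ||u|| = √((1)² + (-1.618)²) = √(3.618) ≈ 1.9021,
  v_1 = u/||u|| ≈ (0.5257, -0.8507) (||v_1|| = 1).

λ_1 = 5.618,  λ_2 = 3.382;  v_1 ≈ (0.5257, -0.8507)


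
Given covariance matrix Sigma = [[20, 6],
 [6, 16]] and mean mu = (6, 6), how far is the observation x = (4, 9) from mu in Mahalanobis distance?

Step 1 — centre the observation: (x - mu) = (-2, 3).

Step 2 — invert Sigma. det(Sigma) = 20·16 - (6)² = 284.
  Sigma^{-1} = (1/det) · [[d, -b], [-b, a]] = [[0.0563, -0.0211],
 [-0.0211, 0.0704]].

Step 3 — form the quadratic (x - mu)^T · Sigma^{-1} · (x - mu):
  Sigma^{-1} · (x - mu) = (-0.1761, 0.2535).
  (x - mu)^T · [Sigma^{-1} · (x - mu)] = (-2)·(-0.1761) + (3)·(0.2535) = 1.1127.

Step 4 — take square root: d = √(1.1127) ≈ 1.0548.

d(x, mu) = √(1.1127) ≈ 1.0548


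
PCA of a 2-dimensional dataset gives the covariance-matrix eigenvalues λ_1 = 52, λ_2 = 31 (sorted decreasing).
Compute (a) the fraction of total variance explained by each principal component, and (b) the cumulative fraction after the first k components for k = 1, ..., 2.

Step 1 — total variance = trace(Sigma) = Σ λ_i = 52 + 31 = 83.

Step 2 — fraction explained by component i = λ_i / Σ λ:
  PC1: 52/83 = 0.6265
  PC2: 31/83 = 0.3735

Step 3 — cumulative fraction after k components = (λ_1 + ... + λ_k) / Σ λ:
  k = 1: 52/83 = 0.6265
  k = 2: (52 + 31)/83 = 83/83 = 1

Summary (fraction, with percent):

explained: PC1 0.6265 (62.65%), PC2 0.3735 (37.35%);  cumulative: 0.6265, 1


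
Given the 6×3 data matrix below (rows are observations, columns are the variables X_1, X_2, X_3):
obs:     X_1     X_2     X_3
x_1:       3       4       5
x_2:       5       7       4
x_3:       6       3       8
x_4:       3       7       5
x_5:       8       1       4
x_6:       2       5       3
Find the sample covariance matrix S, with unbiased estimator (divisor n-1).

Step 1 — column means:
  mean(X_1) = (3 + 5 + 6 + 3 + 8 + 2) / 6 = 27/6 = 4.5
  mean(X_2) = (4 + 7 + 3 + 7 + 1 + 5) / 6 = 27/6 = 4.5
  mean(X_3) = (5 + 4 + 8 + 5 + 4 + 3) / 6 = 29/6 = 4.8333

Step 2 — sample covariance S[i,j] = (1/(n-1)) · Σ_k (x_{k,i} - mean_i) · (x_{k,j} - mean_j), with n-1 = 5.
  S[X_1,X_1] = ((-1.5)·(-1.5) + (0.5)·(0.5) + (1.5)·(1.5) + (-1.5)·(-1.5) + (3.5)·(3.5) + (-2.5)·(-2.5)) / 5 = 25.5/5 = 5.1
  S[X_1,X_2] = ((-1.5)·(-0.5) + (0.5)·(2.5) + (1.5)·(-1.5) + (-1.5)·(2.5) + (3.5)·(-3.5) + (-2.5)·(0.5)) / 5 = -17.5/5 = -3.5
  S[X_1,X_3] = ((-1.5)·(0.1667) + (0.5)·(-0.8333) + (1.5)·(3.1667) + (-1.5)·(0.1667) + (3.5)·(-0.8333) + (-2.5)·(-1.8333)) / 5 = 5.5/5 = 1.1
  S[X_2,X_2] = ((-0.5)·(-0.5) + (2.5)·(2.5) + (-1.5)·(-1.5) + (2.5)·(2.5) + (-3.5)·(-3.5) + (0.5)·(0.5)) / 5 = 27.5/5 = 5.5
  S[X_2,X_3] = ((-0.5)·(0.1667) + (2.5)·(-0.8333) + (-1.5)·(3.1667) + (2.5)·(0.1667) + (-3.5)·(-0.8333) + (0.5)·(-1.8333)) / 5 = -4.5/5 = -0.9
  S[X_3,X_3] = ((0.1667)·(0.1667) + (-0.8333)·(-0.8333) + (3.1667)·(3.1667) + (0.1667)·(0.1667) + (-0.8333)·(-0.8333) + (-1.8333)·(-1.8333)) / 5 = 14.8333/5 = 2.9667

S is symmetric (S[j,i] = S[i,j]). Assembling:

S = [[5.1, -3.5, 1.1],
 [-3.5, 5.5, -0.9],
 [1.1, -0.9, 2.9667]]


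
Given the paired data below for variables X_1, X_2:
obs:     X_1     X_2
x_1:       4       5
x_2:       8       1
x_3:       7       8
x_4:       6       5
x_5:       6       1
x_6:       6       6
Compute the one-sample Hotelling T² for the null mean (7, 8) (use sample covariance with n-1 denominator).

Step 1 — sample mean vector:
  mean(X_1) = (4 + 8 + 7 + 6 + 6 + 6) / 6 = 37/6 = 6.1667
  mean(X_2) = (5 + 1 + 8 + 5 + 1 + 6) / 6 = 26/6 = 4.3333
  x̄ = (6.1667, 4.3333),  deviation x̄ - mu_0 = (6.1667, 4.3333) - (7, 8) = (-0.8333, -3.6667).

Step 2 — sample covariance matrix, S[i,j] = (1/(n-1)) · Σ_k (x_{k,i} - mean_i) · (x_{k,j} - mean_j), divisor n-1 = 5:
  S[X_1,X_1] = ((-2.1667)·(-2.1667) + (1.8333)·(1.8333) + (0.8333)·(0.8333) + (-0.1667)·(-0.1667) + (-0.1667)·(-0.1667) + (-0.1667)·(-0.1667)) / 5 = 8.8333/5 = 1.7667
  S[X_1,X_2] = ((-2.1667)·(0.6667) + (1.8333)·(-3.3333) + (0.8333)·(3.6667) + (-0.1667)·(0.6667) + (-0.1667)·(-3.3333) + (-0.1667)·(1.6667)) / 5 = -4.3333/5 = -0.8667
  S[X_2,X_2] = ((0.6667)·(0.6667) + (-3.3333)·(-3.3333) + (3.6667)·(3.6667) + (0.6667)·(0.6667) + (-3.3333)·(-3.3333) + (1.6667)·(1.6667)) / 5 = 39.3333/5 = 7.8667
  S = [[1.7667, -0.8667],
 [-0.8667, 7.8667]].

Step 3 — invert S. det(S) = 1.7667·7.8667 - (-0.8667)² = 13.1467.
  S^{-1} = (1/det) · [[d, -b], [-b, a]] = [[0.5984, 0.0659],
 [0.0659, 0.1344]].

Step 4 — quadratic form (x̄ - mu_0)^T · S^{-1} · (x̄ - mu_0):
  S^{-1} · (x̄ - mu_0) = (-0.7404, -0.5477),
  (x̄ - mu_0)^T · [...] = (-0.8333)·(-0.7404) + (-3.6667)·(-0.5477) = 2.6251.

Step 5 — scale by n: T² = 6 · 2.6251 = 15.7505.

T² ≈ 15.7505


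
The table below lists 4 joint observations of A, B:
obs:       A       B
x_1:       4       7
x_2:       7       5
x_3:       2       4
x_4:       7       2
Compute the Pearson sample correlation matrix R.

Step 1 — column means:
  mean(A) = (4 + 7 + 2 + 7) / 4 = 20/4 = 5
  mean(B) = (7 + 5 + 4 + 2) / 4 = 18/4 = 4.5

Step 2 — sample variances and covariances s[i,j] = (1/(n-1)) · Σ_k (x_{k,i} - mean_i) · (x_{k,j} - mean_j), with n-1 = 3:
  s[A,A] = ((-1)·(-1) + (2)·(2) + (-3)·(-3) + (2)·(2)) / 3 = 18/3 = 6
  s[A,B] = ((-1)·(2.5) + (2)·(0.5) + (-3)·(-0.5) + (2)·(-2.5)) / 3 = -5/3 = -1.6667
  s[B,B] = ((2.5)·(2.5) + (0.5)·(0.5) + (-0.5)·(-0.5) + (-2.5)·(-2.5)) / 3 = 13/3 = 4.3333
  Sample standard deviations s_i = √(s[i,i]):
  s(A) = √(6) = 2.4495
  s(B) = √(4.3333) = 2.0817

Step 3 — r_{ij} = s_{ij} / (s_i · s_j):
  r[A,A] = 1 (diagonal).
  r[A,B] = -1.6667 / (2.4495 · 2.0817) = -1.6667 / 5.099 = -0.3269
  r[B,B] = 1 (diagonal).

R is symmetric with unit diagonal. Assembling:

R = [[1, -0.3269],
 [-0.3269, 1]]


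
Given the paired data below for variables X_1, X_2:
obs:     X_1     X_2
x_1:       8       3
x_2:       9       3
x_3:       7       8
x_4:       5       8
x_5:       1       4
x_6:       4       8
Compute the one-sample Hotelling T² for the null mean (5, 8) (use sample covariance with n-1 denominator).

Step 1 — sample mean vector:
  mean(X_1) = (8 + 9 + 7 + 5 + 1 + 4) / 6 = 34/6 = 5.6667
  mean(X_2) = (3 + 3 + 8 + 8 + 4 + 8) / 6 = 34/6 = 5.6667
  x̄ = (5.6667, 5.6667),  deviation x̄ - mu_0 = (5.6667, 5.6667) - (5, 8) = (0.6667, -2.3333).

Step 2 — sample covariance matrix, S[i,j] = (1/(n-1)) · Σ_k (x_{k,i} - mean_i) · (x_{k,j} - mean_j), divisor n-1 = 5:
  S[X_1,X_1] = ((2.3333)·(2.3333) + (3.3333)·(3.3333) + (1.3333)·(1.3333) + (-0.6667)·(-0.6667) + (-4.6667)·(-4.6667) + (-1.6667)·(-1.6667)) / 5 = 43.3333/5 = 8.6667
  S[X_1,X_2] = ((2.3333)·(-2.6667) + (3.3333)·(-2.6667) + (1.3333)·(2.3333) + (-0.6667)·(2.3333) + (-4.6667)·(-1.6667) + (-1.6667)·(2.3333)) / 5 = -9.6667/5 = -1.9333
  S[X_2,X_2] = ((-2.6667)·(-2.6667) + (-2.6667)·(-2.6667) + (2.3333)·(2.3333) + (2.3333)·(2.3333) + (-1.6667)·(-1.6667) + (2.3333)·(2.3333)) / 5 = 33.3333/5 = 6.6667
  S = [[8.6667, -1.9333],
 [-1.9333, 6.6667]].

Step 3 — invert S. det(S) = 8.6667·6.6667 - (-1.9333)² = 54.04.
  S^{-1} = (1/det) · [[d, -b], [-b, a]] = [[0.1234, 0.0358],
 [0.0358, 0.1604]].

Step 4 — quadratic form (x̄ - mu_0)^T · S^{-1} · (x̄ - mu_0):
  S^{-1} · (x̄ - mu_0) = (-0.0012, -0.3504),
  (x̄ - mu_0)^T · [...] = (0.6667)·(-0.0012) + (-2.3333)·(-0.3504) = 0.8167.

Step 5 — scale by n: T² = 6 · 0.8167 = 4.9001.

T² ≈ 4.9001


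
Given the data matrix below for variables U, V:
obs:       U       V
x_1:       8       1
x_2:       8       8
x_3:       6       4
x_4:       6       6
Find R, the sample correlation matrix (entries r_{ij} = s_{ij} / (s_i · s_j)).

Step 1 — column means:
  mean(U) = (8 + 8 + 6 + 6) / 4 = 28/4 = 7
  mean(V) = (1 + 8 + 4 + 6) / 4 = 19/4 = 4.75

Step 2 — sample variances and covariances s[i,j] = (1/(n-1)) · Σ_k (x_{k,i} - mean_i) · (x_{k,j} - mean_j), with n-1 = 3:
  s[U,U] = ((1)·(1) + (1)·(1) + (-1)·(-1) + (-1)·(-1)) / 3 = 4/3 = 1.3333
  s[U,V] = ((1)·(-3.75) + (1)·(3.25) + (-1)·(-0.75) + (-1)·(1.25)) / 3 = -1/3 = -0.3333
  s[V,V] = ((-3.75)·(-3.75) + (3.25)·(3.25) + (-0.75)·(-0.75) + (1.25)·(1.25)) / 3 = 26.75/3 = 8.9167
  Sample standard deviations s_i = √(s[i,i]):
  s(U) = √(1.3333) = 1.1547
  s(V) = √(8.9167) = 2.9861

Step 3 — r_{ij} = s_{ij} / (s_i · s_j):
  r[U,U] = 1 (diagonal).
  r[U,V] = -0.3333 / (1.1547 · 2.9861) = -0.3333 / 3.448 = -0.0967
  r[V,V] = 1 (diagonal).

R is symmetric with unit diagonal. Assembling:

R = [[1, -0.0967],
 [-0.0967, 1]]


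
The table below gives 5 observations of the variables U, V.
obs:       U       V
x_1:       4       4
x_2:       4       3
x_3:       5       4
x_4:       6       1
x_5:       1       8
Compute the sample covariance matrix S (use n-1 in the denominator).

Step 1 — column means:
  mean(U) = (4 + 4 + 5 + 6 + 1) / 5 = 20/5 = 4
  mean(V) = (4 + 3 + 4 + 1 + 8) / 5 = 20/5 = 4

Step 2 — sample covariance S[i,j] = (1/(n-1)) · Σ_k (x_{k,i} - mean_i) · (x_{k,j} - mean_j), with n-1 = 4.
  S[U,U] = ((0)·(0) + (0)·(0) + (1)·(1) + (2)·(2) + (-3)·(-3)) / 4 = 14/4 = 3.5
  S[U,V] = ((0)·(0) + (0)·(-1) + (1)·(0) + (2)·(-3) + (-3)·(4)) / 4 = -18/4 = -4.5
  S[V,V] = ((0)·(0) + (-1)·(-1) + (0)·(0) + (-3)·(-3) + (4)·(4)) / 4 = 26/4 = 6.5

S is symmetric (S[j,i] = S[i,j]). Assembling:

S = [[3.5, -4.5],
 [-4.5, 6.5]]


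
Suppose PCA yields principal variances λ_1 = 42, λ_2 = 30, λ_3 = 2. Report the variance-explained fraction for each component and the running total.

Step 1 — total variance = trace(Sigma) = Σ λ_i = 42 + 30 + 2 = 74.

Step 2 — fraction explained by component i = λ_i / Σ λ:
  PC1: 42/74 = 0.5676
  PC2: 30/74 = 0.4054
  PC3: 2/74 = 0.027

Step 3 — cumulative fraction after k components = (λ_1 + ... + λ_k) / Σ λ:
  k = 1: 42/74 = 0.5676
  k = 2: (42 + 30)/74 = 72/74 = 0.973
  k = 3: (42 + 30 + 2)/74 = 74/74 = 1

Summary (fraction, with percent):

explained: PC1 0.5676 (56.76%), PC2 0.4054 (40.54%), PC3 0.027 (2.7%);  cumulative: 0.5676, 0.973, 1


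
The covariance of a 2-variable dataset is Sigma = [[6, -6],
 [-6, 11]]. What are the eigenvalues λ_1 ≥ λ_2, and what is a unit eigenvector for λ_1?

Step 1 — characteristic polynomial of 2×2 Sigma:
  det(Sigma - λI) = λ² - trace · λ + det = 0.
  trace = 6 + 11 = 17, det = 6·11 - (-6)² = 30.
Step 2 — discriminant:
  Δ = trace² - 4·det = 289 - 120 = 169.
Step 3 — eigenvalues:
  λ = (trace ± √Δ)/2 = (17 ± 13)/2,
  λ_1 = 15,  λ_2 = 2.

Step 4 — unit eigenvector for λ_1: solve (Sigma - λ_1 I)v = 0. First row:
  (6 - 15)·v_x + (-6)·v_y = 0, i.e. (-9)·v_x + (-6)·v_y = 0,
  so v ∝ (b, λ_1 - a) = (-6, 9); multiply by -1 so the first entry is positive: u = (6, -9).
  ||u|| = √((6)² + (-9)²) = √(117) ≈ 10.8167,
  v_1 = u/||u|| ≈ (0.5547, -0.8321) (||v_1|| = 1).

λ_1 = 15,  λ_2 = 2;  v_1 ≈ (0.5547, -0.8321)


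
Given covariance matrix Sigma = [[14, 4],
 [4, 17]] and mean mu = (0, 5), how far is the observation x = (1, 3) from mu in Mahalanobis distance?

Step 1 — centre the observation: (x - mu) = (1, -2).

Step 2 — invert Sigma. det(Sigma) = 14·17 - (4)² = 222.
  Sigma^{-1} = (1/det) · [[d, -b], [-b, a]] = [[0.0766, -0.018],
 [-0.018, 0.0631]].

Step 3 — form the quadratic (x - mu)^T · Sigma^{-1} · (x - mu):
  Sigma^{-1} · (x - mu) = (0.1126, -0.1441).
  (x - mu)^T · [Sigma^{-1} · (x - mu)] = (1)·(0.1126) + (-2)·(-0.1441) = 0.4009.

Step 4 — take square root: d = √(0.4009) ≈ 0.6332.

d(x, mu) = √(0.4009) ≈ 0.6332


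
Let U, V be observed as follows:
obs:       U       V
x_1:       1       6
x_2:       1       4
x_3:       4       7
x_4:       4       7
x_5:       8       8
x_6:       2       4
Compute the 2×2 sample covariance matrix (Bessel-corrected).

Step 1 — column means:
  mean(U) = (1 + 1 + 4 + 4 + 8 + 2) / 6 = 20/6 = 3.3333
  mean(V) = (6 + 4 + 7 + 7 + 8 + 4) / 6 = 36/6 = 6

Step 2 — sample covariance S[i,j] = (1/(n-1)) · Σ_k (x_{k,i} - mean_i) · (x_{k,j} - mean_j), with n-1 = 5.
  S[U,U] = ((-2.3333)·(-2.3333) + (-2.3333)·(-2.3333) + (0.6667)·(0.6667) + (0.6667)·(0.6667) + (4.6667)·(4.6667) + (-1.3333)·(-1.3333)) / 5 = 35.3333/5 = 7.0667
  S[U,V] = ((-2.3333)·(0) + (-2.3333)·(-2) + (0.6667)·(1) + (0.6667)·(1) + (4.6667)·(2) + (-1.3333)·(-2)) / 5 = 18/5 = 3.6
  S[V,V] = ((0)·(0) + (-2)·(-2) + (1)·(1) + (1)·(1) + (2)·(2) + (-2)·(-2)) / 5 = 14/5 = 2.8

S is symmetric (S[j,i] = S[i,j]). Assembling:

S = [[7.0667, 3.6],
 [3.6, 2.8]]
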